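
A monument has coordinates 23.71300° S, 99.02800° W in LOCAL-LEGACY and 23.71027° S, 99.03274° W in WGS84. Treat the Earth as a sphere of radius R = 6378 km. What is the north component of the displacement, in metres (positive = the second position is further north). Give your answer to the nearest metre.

Δφ = -23.71027° − -23.71300° = +0.00273°; Δλ = -99.03274° − -99.02800° = -0.00474°.
1° along a meridian = πR/180 = 111317 m.
ΔN = Δφ × 111317 = 303.9 m; ΔE = Δλ × 111317 × cos(-23.71300°) = -0.00474 × 111317 × 0.915571 = -483.1 m.

ΔN = 304 m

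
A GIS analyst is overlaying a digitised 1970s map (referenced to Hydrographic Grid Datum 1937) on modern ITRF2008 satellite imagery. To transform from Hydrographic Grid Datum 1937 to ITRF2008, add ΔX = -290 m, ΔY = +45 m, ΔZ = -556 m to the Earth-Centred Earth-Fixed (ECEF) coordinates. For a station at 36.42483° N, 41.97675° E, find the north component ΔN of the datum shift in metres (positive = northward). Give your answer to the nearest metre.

The local north axis is (−sin φ cos λ, −sin φ sin λ, cos φ), giving ΔN = 128.011 − 17.871 − 447.378 = -337.24 m.

ΔN = -337 m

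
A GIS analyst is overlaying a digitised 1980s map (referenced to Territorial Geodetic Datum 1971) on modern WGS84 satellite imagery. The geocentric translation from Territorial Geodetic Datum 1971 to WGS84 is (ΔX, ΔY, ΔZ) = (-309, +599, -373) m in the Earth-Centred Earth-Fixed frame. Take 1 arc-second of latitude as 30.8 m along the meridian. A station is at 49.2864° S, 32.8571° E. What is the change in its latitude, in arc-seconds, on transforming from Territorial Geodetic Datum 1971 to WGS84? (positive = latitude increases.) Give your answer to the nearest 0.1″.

Δφ = -6.3″

sin φ = -0.757980, cos φ = 0.652278, sin λ = 0.542546, cos λ = 0.840026.
North component: ΔN = −sin φ cos λ·ΔX − sin φ sin λ·ΔY + cos φ·ΔZ = −(-0.757980)(0.840026)(-309) − (-0.757980)(0.542546)(599) + (0.652278)(-373) = -193.72 m.
1° of latitude spans 3600 × 30.80 = 110880 m, so Δφ = -193.72 / 110880 × 3600 = -6.289″.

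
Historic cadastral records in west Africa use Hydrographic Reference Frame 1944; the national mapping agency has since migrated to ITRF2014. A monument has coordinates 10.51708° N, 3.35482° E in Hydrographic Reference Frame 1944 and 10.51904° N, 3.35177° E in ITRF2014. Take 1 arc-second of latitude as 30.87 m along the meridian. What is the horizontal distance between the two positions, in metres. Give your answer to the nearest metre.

398 m

Δφ = 10.51904° − 10.51708° = +0.00196°; Δλ = 3.35177° − 3.35482° = -0.00305°.
1° of latitude = 3600 × 30.87 = 111132 m.
ΔN = Δφ × 111132 = 217.8 m; ΔE = Δλ × 111132 × cos(10.51708°) = -0.00305 × 111132 × 0.983201 = -333.3 m.
Distance = √(ΔE² + ΔN²) = √((-333.3)² + 217.8²) = 398.1 m.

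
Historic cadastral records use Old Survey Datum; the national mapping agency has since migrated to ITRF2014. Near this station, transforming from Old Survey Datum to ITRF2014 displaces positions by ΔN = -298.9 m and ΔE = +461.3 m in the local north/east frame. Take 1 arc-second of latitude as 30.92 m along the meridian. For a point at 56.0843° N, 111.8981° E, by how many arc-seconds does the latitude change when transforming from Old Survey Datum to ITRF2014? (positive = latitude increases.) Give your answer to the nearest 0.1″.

1″ of latitude = 30.92 m, so Δφ = -298.9 / 30.92 = -9.667″.

Δφ = -9.7″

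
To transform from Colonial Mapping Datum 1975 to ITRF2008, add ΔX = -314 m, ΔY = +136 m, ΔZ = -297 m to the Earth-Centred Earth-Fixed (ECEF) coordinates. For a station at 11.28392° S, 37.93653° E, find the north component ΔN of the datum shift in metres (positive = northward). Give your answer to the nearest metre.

At φ = -11.28392°, λ = 37.93653°: sin φ = -0.195671, cos φ = 0.980670, sin λ = 0.614788, cos λ = 0.788692.
ΔN = −sin φ cos λ·ΔX − sin φ sin λ·ΔY + cos φ·ΔZ = −(-0.195671)(0.788692)(-314) − (-0.195671)(0.614788)(136) + (0.980670)(-297) = -323.36 m.

ΔN = -323 m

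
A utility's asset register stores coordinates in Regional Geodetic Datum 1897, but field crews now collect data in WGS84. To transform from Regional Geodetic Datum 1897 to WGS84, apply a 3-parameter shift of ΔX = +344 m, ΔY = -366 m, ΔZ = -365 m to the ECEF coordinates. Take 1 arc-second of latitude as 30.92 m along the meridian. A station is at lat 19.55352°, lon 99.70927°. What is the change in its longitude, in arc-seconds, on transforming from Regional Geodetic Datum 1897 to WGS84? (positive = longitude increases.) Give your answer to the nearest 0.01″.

Δλ = -9.52″

sin φ = 0.334687, cos φ = 0.942329, sin λ = 0.985676, cos λ = -0.168649.
East component: ΔE = −sin λ·ΔX + cos λ·ΔY = −(0.985676)(344) + (-0.168649)(-366) = -277.35 m.
1° of latitude spans 3600 × 30.92 = 111312 m; at latitude φ, 1° of longitude spans that × cos φ = 104892.6 m, so Δλ = -277.35 / 104892.6 × 3600 = -9.519″.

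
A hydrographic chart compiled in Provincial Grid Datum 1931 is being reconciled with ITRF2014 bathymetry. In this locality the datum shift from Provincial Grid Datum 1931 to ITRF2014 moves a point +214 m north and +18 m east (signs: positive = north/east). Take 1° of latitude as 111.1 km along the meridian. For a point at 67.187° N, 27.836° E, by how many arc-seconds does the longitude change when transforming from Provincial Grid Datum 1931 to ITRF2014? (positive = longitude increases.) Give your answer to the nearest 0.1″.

Δλ = 1.5″

At latitude 67.187°, cos φ = 0.387725.
1° of longitude at this latitude = 111.1 × cos φ = 43.08 km, so Δλ = 18.0 / 43076.2 = 0.0004179° = 1.504″.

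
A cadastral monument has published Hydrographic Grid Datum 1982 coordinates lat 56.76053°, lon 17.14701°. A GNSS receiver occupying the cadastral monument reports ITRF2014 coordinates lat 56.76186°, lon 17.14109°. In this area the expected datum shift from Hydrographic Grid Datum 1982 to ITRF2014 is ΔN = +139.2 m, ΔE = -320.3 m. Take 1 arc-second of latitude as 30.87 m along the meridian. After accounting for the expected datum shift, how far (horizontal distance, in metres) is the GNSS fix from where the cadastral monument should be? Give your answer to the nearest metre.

41 m

Observed coordinate differences: Δφ = +0.00133°, Δλ = -0.00592°.
Converting to metres (1° lat = 111132 m, cos φ = 0.548140): observed ΔN = 147.8 m, observed ΔE = -360.6 m.
Subtracting the expected shift leaves a residual of 147.8 − (139.2) = 8.6 m north and -360.6 − (-320.3) = -40.3 m east.
Residual distance = √(8.6² + (-40.3)²) = 41.2 m.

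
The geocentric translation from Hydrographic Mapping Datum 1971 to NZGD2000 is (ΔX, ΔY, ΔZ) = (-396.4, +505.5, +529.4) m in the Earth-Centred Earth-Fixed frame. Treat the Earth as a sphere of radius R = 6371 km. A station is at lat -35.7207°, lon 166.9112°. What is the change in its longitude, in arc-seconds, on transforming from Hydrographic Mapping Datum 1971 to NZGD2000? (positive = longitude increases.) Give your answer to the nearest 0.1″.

sin φ = -0.583835, cos φ = 0.811873, sin λ = 0.226461, cos λ = -0.974020.
East component: ΔE = −sin λ·ΔX + cos λ·ΔY = −(0.226461)(-396.4) + (-0.974020)(505.5) = -402.60 m.
1° of latitude spans πR/180 = 111195 m; at latitude φ, 1° of longitude spans that × cos φ = 90276.1 m, so Δλ = -402.60 / 90276.1 × 3600 = -16.055″.

Δλ = -16.1″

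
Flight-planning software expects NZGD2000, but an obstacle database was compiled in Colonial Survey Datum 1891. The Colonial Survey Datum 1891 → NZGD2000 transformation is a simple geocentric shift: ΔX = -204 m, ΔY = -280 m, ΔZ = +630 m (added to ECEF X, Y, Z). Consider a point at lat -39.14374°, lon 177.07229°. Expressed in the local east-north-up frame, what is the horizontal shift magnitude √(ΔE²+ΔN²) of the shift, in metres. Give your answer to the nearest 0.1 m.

The local east axis at (φ, λ) is (−sin λ, cos λ, 0), so ΔE = −sin(177.07229°)·(-204) + cos(177.07229°)·(-280) = 290.05 m.
The local north axis is (−sin φ cos λ, −sin φ sin λ, cos φ), giving ΔN = 128.611 − 9.028 + 488.606 = 608.19 m.
Horizontal magnitude = √(ΔE² + ΔN²) = √(290.05² + 608.19²) = 673.81 m.

673.8 m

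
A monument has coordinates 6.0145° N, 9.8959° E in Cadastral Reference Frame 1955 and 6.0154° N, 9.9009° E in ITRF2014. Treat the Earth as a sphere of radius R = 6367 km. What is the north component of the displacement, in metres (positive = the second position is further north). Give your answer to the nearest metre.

ΔN = 100 m

Δφ = 6.0154° − 6.0145° = +0.0009°; Δλ = 9.9009° − 9.8959° = +0.0050°.
1° along a meridian = πR/180 = 111125 m.
ΔN = Δφ × 111125 = 100.0 m; ΔE = Δλ × 111125 × cos(6.0145°) = +0.0050 × 111125 × 0.994495 = 552.6 m.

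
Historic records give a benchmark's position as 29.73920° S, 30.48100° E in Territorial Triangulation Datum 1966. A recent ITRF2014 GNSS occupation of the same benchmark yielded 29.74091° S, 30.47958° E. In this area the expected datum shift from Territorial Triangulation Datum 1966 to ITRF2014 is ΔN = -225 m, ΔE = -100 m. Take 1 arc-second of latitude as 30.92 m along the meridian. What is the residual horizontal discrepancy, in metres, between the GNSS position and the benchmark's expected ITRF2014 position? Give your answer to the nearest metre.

Observed coordinate differences: Δφ = -0.00171°, Δλ = -0.00142°.
Converting to metres (1° lat = 111312 m, cos φ = 0.868292): observed ΔN = -190.3 m, observed ΔE = -137.2 m.
Subtracting the expected shift leaves a residual of -190.3 − (-225) = 34.7 m north and -137.2 − (-100) = -37.2 m east.
Residual distance = √(34.7² + (-37.2)²) = 50.9 m.

51 m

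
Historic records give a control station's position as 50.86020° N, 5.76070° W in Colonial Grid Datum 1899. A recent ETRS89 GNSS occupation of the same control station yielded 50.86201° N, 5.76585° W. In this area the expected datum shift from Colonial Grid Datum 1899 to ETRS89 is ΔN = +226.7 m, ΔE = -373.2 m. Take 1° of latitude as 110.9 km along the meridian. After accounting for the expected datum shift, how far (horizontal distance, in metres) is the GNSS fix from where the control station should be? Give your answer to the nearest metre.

29 m

Observed coordinate differences: Δφ = +0.00181°, Δλ = -0.00515°.
Converting to metres (1° lat = 110900 m, cos φ = 0.631215): observed ΔN = 200.7 m, observed ΔE = -360.5 m.
Subtracting the expected shift leaves a residual of 200.7 − (226.7) = -26.0 m north and -360.5 − (-373.2) = 12.7 m east.
Residual distance = √((-26.0)² + 12.7²) = 28.9 m.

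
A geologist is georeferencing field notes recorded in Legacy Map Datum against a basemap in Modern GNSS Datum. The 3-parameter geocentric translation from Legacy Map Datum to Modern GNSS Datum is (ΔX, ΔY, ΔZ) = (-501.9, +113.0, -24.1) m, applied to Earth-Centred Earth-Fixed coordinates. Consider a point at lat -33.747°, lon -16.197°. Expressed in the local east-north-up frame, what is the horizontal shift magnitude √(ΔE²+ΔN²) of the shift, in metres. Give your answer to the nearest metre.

307 m

At φ = -33.747°, λ = -16.197°: sin φ = -0.555527, cos φ = 0.831499, sin λ = -0.278941, cos λ = 0.960308.
ΔE = −sin λ·ΔX + cos λ·ΔY = −(-0.278941)·(-501.9) + (0.960308)·(113.0) = -31.49 m.
ΔN = −sin φ cos λ·ΔX − sin φ sin λ·ΔY + cos φ·ΔZ = −(-0.555527)(0.960308)(-501.9) − (-0.555527)(-0.278941)(113.0) + (0.831499)(-24.1) = -305.30 m.
Horizontal magnitude = √(ΔE² + ΔN²) = √((-31.49)² + (-305.30)²) = 306.92 m.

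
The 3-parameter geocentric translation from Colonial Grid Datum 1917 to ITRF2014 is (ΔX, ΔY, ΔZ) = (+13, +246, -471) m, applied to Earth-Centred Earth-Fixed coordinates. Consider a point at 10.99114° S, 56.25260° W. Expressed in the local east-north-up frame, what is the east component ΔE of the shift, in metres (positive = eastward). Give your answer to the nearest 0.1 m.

At φ = -10.99114°, λ = -56.25260°: sin φ = -0.190657, cos φ = 0.981657, sin λ = -0.831495, cos λ = 0.555533.
ΔE = −sin λ·ΔX + cos λ·ΔY = −(-0.831495)·(13) + (0.555533)·(246) = 147.47 m.

ΔE = 147.5 m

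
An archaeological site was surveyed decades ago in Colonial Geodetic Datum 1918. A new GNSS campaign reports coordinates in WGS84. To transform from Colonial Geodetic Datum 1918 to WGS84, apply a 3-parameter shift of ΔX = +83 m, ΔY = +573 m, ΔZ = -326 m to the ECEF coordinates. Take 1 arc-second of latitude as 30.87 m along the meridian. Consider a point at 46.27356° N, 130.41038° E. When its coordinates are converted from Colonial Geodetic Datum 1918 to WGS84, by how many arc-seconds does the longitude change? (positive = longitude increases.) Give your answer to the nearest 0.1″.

Δλ = -20.4″

sin φ = 0.722648, cos φ = 0.691216, sin λ = 0.761421, cos λ = -0.648258.
East component: ΔE = −sin λ·ΔX + cos λ·ΔY = −(0.761421)(83) + (-0.648258)(573) = -434.65 m.
1° of latitude spans 3600 × 30.87 = 111132 m; at latitude φ, 1° of longitude spans that × cos φ = 76816.2 m, so Δλ = -434.65 / 76816.2 × 3600 = -20.370″.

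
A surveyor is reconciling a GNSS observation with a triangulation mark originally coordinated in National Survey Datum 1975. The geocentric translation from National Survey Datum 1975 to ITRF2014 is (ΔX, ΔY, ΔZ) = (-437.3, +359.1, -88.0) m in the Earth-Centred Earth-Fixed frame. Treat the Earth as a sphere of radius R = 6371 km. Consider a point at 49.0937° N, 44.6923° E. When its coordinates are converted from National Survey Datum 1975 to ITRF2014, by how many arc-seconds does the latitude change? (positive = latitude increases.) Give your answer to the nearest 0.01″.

Δφ = -0.44″

sin φ = 0.755781, cos φ = 0.654824, sin λ = 0.703299, cos λ = 0.710894.
North component: ΔN = −sin φ cos λ·ΔX − sin φ sin λ·ΔY + cos φ·ΔZ = −(0.755781)(0.710894)(-437.3) − (0.755781)(0.703299)(359.1) + (0.654824)(-88.0) = -13.55 m.
1° of latitude spans πR/180 = 111195 m, so Δφ = -13.55 / 111195 × 3600 = -0.439″.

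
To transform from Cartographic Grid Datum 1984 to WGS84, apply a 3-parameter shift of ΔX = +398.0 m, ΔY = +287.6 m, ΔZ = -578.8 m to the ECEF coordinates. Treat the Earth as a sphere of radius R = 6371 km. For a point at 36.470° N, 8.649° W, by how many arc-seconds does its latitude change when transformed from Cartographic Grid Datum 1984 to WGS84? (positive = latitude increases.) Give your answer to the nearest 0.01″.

sin φ = 0.594402, cos φ = 0.804168, sin λ = -0.150381, cos λ = 0.988628.
North component: ΔN = −sin φ cos λ·ΔX − sin φ sin λ·ΔY + cos φ·ΔZ = −(0.594402)(0.988628)(398.0) − (0.594402)(-0.150381)(287.6) + (0.804168)(-578.8) = -673.63 m.
1° of latitude spans πR/180 = 111195 m, so Δφ = -673.63 / 111195 × 3600 = -21.809″.

Δφ = -21.81″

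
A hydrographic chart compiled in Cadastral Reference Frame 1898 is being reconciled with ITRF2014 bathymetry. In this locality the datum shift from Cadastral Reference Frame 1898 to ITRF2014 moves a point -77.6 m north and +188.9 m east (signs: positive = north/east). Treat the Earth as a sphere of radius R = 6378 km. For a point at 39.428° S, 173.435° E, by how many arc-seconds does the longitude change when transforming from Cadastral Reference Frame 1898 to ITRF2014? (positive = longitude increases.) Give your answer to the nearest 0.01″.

At latitude -39.428°, cos φ = 0.772423.
One radian of longitude at latitude φ spans R cos φ, so Δλ = ΔE / (R cos φ) = 188.9 / (6378000 × 0.772423) = 3.8344e-05 rad = 7.909″.

Δλ = 7.91″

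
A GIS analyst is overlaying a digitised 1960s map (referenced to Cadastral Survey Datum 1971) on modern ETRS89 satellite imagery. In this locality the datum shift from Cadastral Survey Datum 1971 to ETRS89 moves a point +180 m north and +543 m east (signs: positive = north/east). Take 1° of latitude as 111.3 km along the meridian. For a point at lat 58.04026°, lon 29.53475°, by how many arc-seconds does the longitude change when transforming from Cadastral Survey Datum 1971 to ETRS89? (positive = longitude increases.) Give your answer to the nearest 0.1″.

At latitude 58.04026°, cos φ = 0.529323.
1° of longitude at this latitude = 111.3 × cos φ = 58.91 km, so Δλ = 543.0 / 58913.7 = 0.0092169° = 33.181″.

Δλ = 33.2″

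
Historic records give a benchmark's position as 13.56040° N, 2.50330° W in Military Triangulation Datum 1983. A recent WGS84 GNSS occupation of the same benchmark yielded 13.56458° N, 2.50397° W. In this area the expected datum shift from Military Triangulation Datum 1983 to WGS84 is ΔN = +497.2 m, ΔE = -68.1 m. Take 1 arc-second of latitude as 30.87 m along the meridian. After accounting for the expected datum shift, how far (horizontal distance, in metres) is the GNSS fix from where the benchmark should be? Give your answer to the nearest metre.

Observed coordinate differences: Δφ = +0.00418°, Δλ = -0.00067°.
Converting to metres (1° lat = 111132 m, cos φ = 0.972123): observed ΔN = 464.5 m, observed ΔE = -72.4 m.
Subtracting the expected shift leaves a residual of 464.5 − (497.2) = -32.7 m north and -72.4 − (-68.1) = -4.3 m east.
Residual distance = √((-32.7)² + (-4.3)²) = 32.9 m.

33 m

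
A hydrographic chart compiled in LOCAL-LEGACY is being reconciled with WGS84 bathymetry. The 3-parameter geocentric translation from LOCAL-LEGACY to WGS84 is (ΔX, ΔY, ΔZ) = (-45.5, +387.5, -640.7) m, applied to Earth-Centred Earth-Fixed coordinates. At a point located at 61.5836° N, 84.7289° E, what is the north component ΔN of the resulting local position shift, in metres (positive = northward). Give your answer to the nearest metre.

ΔN = -641 m

The local north axis is (−sin φ cos λ, −sin φ sin λ, cos φ), giving ΔN = 3.676 − 339.370 − 304.894 = -640.59 m.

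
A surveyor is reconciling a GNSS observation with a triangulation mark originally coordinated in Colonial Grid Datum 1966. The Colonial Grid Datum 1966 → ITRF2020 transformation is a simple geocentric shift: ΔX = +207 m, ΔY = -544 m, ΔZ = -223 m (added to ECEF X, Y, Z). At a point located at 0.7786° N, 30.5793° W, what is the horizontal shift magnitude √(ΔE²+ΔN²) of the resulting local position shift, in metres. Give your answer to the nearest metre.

429 m

At φ = 0.7786°, λ = -30.5793°: sin φ = 0.013589, cos φ = 0.999908, sin λ = -0.508730, cos λ = 0.860926.
ΔE = −sin λ·ΔX + cos λ·ΔY = −(-0.508730)·(207) + (0.860926)·(-544) = -363.04 m.
ΔN = −sin φ cos λ·ΔX − sin φ sin λ·ΔY + cos φ·ΔZ = −(0.013589)(0.860926)(207) − (0.013589)(-0.508730)(-544) + (0.999908)(-223) = -229.16 m.
Horizontal magnitude = √(ΔE² + ΔN²) = √((-363.04)² + (-229.16)²) = 429.31 m.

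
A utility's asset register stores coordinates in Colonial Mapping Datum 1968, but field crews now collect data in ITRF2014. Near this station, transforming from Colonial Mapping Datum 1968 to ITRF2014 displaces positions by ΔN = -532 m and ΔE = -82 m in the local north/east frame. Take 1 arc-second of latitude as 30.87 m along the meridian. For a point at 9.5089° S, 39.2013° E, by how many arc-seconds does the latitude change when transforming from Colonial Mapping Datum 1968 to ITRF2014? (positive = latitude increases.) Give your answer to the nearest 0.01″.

Δφ = -17.23″

1″ of latitude = 30.87 m, so Δφ = -532.0 / 30.87 = -17.234″.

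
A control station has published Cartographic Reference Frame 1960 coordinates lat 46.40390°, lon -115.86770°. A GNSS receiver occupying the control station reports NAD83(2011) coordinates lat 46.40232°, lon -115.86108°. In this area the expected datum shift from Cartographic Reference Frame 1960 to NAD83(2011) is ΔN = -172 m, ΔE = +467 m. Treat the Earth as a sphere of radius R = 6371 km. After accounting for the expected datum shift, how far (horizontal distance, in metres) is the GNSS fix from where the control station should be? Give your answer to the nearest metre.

41 m

Observed coordinate differences: Δφ = -0.00158°, Δλ = +0.00662°.
Converting to metres (1° lat = 111195 m, cos φ = 0.689570): observed ΔN = -175.7 m, observed ΔE = 507.6 m.
Subtracting the expected shift leaves a residual of -175.7 − (-172) = -3.7 m north and 507.6 − (467) = 40.6 m east.
Residual distance = √((-3.7)² + 40.6²) = 40.8 m.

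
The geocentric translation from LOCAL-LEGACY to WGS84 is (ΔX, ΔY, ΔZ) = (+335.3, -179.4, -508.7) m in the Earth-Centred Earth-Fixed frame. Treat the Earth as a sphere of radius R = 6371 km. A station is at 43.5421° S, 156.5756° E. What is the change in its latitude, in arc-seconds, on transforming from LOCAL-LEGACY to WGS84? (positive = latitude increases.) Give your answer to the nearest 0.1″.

Δφ = -20.4″

sin φ = -0.688887, cos φ = 0.724868, sin λ = 0.397539, cos λ = -0.917585.
North component: ΔN = −sin φ cos λ·ΔX − sin φ sin λ·ΔY + cos φ·ΔZ = −(-0.688887)(-0.917585)(335.3) − (-0.688887)(0.397539)(-179.4) + (0.724868)(-508.7) = -629.82 m.
1° of latitude spans πR/180 = 111195 m, so Δφ = -629.82 / 111195 × 3600 = -20.391″.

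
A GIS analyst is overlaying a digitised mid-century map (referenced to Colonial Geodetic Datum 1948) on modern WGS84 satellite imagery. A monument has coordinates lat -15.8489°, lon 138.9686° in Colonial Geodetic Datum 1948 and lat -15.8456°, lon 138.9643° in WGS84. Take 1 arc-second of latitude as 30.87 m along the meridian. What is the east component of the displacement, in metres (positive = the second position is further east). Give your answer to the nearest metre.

ΔE = -460 m

Δφ = -15.8456° − -15.8489° = +0.0033°; Δλ = 138.9643° − 138.9686° = -0.0043°.
1° of latitude = 3600 × 30.87 = 111132 m.
ΔN = Δφ × 111132 = 366.7 m; ΔE = Δλ × 111132 × cos(-15.8489°) = -0.0043 × 111132 × 0.961985 = -459.7 m.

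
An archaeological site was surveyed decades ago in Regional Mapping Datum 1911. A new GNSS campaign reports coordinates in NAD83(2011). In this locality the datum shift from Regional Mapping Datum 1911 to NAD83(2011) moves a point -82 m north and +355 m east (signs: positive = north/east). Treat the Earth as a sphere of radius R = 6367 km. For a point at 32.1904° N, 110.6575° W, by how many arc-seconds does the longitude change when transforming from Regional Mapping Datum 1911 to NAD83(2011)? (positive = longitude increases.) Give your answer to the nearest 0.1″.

At latitude 32.1904°, cos φ = 0.846282.
One radian of longitude at latitude φ spans R cos φ, so Δλ = ΔE / (R cos φ) = 355.0 / (6367000 × 0.846282) = 6.5884e-05 rad = 13.589″.

Δλ = 13.6″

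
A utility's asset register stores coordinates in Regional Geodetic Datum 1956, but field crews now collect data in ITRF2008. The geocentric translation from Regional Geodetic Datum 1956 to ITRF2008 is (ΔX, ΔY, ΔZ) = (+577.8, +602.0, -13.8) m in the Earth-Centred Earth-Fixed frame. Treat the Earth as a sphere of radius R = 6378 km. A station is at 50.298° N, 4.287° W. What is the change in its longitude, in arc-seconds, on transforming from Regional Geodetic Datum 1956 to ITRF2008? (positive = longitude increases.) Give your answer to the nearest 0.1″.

sin φ = 0.769377, cos φ = 0.638795, sin λ = -0.074752, cos λ = 0.997202.
East component: ΔE = −sin λ·ΔX + cos λ·ΔY = −(-0.074752)(577.8) + (0.997202)(602.0) = 643.51 m.
1° of latitude spans πR/180 = 111317 m; at latitude φ, 1° of longitude spans that × cos φ = 71108.8 m, so Δλ = 643.51 / 71108.8 × 3600 = 32.579″.

Δλ = 32.6″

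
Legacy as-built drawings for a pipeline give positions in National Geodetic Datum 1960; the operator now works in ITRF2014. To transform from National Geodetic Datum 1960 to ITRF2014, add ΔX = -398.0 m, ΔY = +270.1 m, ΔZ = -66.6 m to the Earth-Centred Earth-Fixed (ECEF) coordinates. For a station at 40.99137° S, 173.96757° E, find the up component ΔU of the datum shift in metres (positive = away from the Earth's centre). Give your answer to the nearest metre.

ΔU = 364 m

The local up (radial) axis is (cos φ cos λ, cos φ sin λ, sin φ), giving ΔU = 298.750 + 21.425 + 43.686 = 363.86 m.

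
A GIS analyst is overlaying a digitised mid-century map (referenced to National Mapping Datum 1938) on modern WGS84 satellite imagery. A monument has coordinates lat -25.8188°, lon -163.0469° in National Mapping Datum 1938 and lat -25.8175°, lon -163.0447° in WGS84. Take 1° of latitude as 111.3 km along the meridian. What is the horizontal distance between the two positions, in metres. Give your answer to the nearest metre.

264 m

Δφ = -25.8175° − -25.8188° = +0.0013°; Δλ = -163.0447° − -163.0469° = +0.0022°.
ΔN = Δφ × 111300 = 144.7 m; ΔE = Δλ × 111300 × cos(-25.8188°) = +0.0022 × 111300 × 0.900176 = 220.4 m.
Distance = √(ΔE² + ΔN²) = √(220.4² + 144.7²) = 263.7 m.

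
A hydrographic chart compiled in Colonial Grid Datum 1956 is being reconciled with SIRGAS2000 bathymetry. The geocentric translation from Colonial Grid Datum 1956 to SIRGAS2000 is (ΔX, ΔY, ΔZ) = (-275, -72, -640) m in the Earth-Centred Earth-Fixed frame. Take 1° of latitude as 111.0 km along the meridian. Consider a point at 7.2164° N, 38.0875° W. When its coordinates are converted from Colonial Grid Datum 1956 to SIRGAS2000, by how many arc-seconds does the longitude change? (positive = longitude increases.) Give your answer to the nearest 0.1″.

sin φ = 0.125617, cos φ = 0.992079, sin λ = -0.616864, cos λ = 0.787070.
East component: ΔE = −sin λ·ΔX + cos λ·ΔY = −(-0.616864)(-275) + (0.787070)(-72) = -226.31 m.
1° of latitude spans 111000 m; at latitude φ, 1° of longitude spans that × cos φ = 110120.7 m, so Δλ = -226.31 / 110120.7 × 3600 = -7.398″.

Δλ = -7.4″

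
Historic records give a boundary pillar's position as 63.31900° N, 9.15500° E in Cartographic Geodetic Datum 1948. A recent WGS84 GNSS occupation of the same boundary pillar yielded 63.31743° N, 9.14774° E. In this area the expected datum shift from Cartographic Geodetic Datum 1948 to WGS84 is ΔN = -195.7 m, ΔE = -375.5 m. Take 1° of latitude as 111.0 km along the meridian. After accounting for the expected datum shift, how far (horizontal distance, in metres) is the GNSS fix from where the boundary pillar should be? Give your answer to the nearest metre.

25 m

Observed coordinate differences: Δφ = -0.00157°, Δλ = -0.00726°.
Converting to metres (1° lat = 111000 m, cos φ = 0.449023): observed ΔN = -174.3 m, observed ΔE = -361.8 m.
Subtracting the expected shift leaves a residual of -174.3 − (-195.7) = 21.4 m north and -361.8 − (-375.5) = 13.7 m east.
Residual distance = √(21.4² + 13.7²) = 25.4 m.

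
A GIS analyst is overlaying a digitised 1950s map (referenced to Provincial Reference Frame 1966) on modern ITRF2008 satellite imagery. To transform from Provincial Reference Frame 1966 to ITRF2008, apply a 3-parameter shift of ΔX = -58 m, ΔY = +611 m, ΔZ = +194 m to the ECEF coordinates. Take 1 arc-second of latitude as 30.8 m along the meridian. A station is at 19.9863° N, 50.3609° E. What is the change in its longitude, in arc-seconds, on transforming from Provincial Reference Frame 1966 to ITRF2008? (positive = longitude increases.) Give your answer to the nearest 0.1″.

Δλ = 15.0″

sin φ = 0.341795, cos φ = 0.939774, sin λ = 0.770078, cos λ = 0.637950.
East component: ΔE = −sin λ·ΔX + cos λ·ΔY = −(0.770078)(-58) + (0.637950)(611) = 434.45 m.
1° of latitude spans 3600 × 30.80 = 110880 m; at latitude φ, 1° of longitude spans that × cos φ = 104202.2 m, so Δλ = 434.45 / 104202.2 × 3600 = 15.010″.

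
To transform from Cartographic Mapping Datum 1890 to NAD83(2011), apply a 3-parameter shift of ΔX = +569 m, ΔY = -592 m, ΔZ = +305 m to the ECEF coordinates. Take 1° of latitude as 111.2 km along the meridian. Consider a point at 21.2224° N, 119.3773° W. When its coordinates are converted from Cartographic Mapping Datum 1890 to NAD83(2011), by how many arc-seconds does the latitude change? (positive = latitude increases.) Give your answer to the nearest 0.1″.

sin φ = 0.361989, cos φ = 0.932182, sin λ = -0.871408, cos λ = -0.490559.
North component: ΔN = −sin φ cos λ·ΔX − sin φ sin λ·ΔY + cos φ·ΔZ = −(0.361989)(-0.490559)(569) − (0.361989)(-0.871408)(-592) + (0.932182)(305) = 198.62 m.
1° of latitude spans 111200 m, so Δφ = 198.62 / 111200 × 3600 = 6.430″.

Δφ = 6.4″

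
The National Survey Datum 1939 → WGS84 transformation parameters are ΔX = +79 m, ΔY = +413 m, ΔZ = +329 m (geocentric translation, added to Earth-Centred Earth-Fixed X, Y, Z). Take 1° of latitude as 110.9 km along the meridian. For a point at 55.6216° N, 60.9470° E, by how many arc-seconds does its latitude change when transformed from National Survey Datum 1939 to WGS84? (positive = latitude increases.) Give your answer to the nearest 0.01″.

sin φ = 0.825326, cos φ = 0.564656, sin λ = 0.874171, cos λ = 0.485618.
North component: ΔN = −sin φ cos λ·ΔX − sin φ sin λ·ΔY + cos φ·ΔZ = −(0.825326)(0.485618)(79) − (0.825326)(0.874171)(413) + (0.564656)(329) = -143.86 m.
1° of latitude spans 110900 m, so Δφ = -143.86 / 110900 × 3600 = -4.670″.

Δφ = -4.67″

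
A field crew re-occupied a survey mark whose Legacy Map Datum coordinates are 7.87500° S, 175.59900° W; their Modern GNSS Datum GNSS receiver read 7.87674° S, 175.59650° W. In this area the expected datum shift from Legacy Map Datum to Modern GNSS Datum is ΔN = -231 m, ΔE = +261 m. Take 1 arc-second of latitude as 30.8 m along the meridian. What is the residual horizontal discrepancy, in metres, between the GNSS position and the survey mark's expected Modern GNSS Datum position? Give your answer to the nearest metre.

40 m

Observed coordinate differences: Δφ = -0.00174°, Δλ = +0.00250°.
Converting to metres (1° lat = 110880 m, cos φ = 0.990569): observed ΔN = -192.9 m, observed ΔE = 274.6 m.
Subtracting the expected shift leaves a residual of -192.9 − (-231) = 38.1 m north and 274.6 − (261) = 13.6 m east.
Residual distance = √(38.1² + 13.6²) = 40.4 m.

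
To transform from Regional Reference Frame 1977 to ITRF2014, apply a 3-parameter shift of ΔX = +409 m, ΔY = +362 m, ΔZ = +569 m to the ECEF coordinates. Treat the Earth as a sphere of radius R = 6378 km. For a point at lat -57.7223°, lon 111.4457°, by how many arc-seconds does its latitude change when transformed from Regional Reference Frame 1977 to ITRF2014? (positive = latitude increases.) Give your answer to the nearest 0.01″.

sin φ = -0.845470, cos φ = 0.534023, sin λ = 0.930764, cos λ = -0.365619.
North component: ΔN = −sin φ cos λ·ΔX − sin φ sin λ·ΔY + cos φ·ΔZ = −(-0.845470)(-0.365619)(409) − (-0.845470)(0.930764)(362) + (0.534023)(569) = 462.30 m.
1° of latitude spans πR/180 = 111317 m, so Δφ = 462.30 / 111317 × 3600 = 14.951″.

Δφ = 14.95″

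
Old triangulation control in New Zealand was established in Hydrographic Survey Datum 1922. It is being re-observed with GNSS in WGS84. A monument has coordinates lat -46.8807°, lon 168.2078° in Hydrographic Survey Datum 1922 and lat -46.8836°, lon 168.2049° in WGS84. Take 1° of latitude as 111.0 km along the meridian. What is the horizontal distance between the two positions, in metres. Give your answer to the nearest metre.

390 m

Δφ = -46.8836° − -46.8807° = -0.0029°; Δλ = 168.2049° − 168.2078° = -0.0029°.
ΔN = Δφ × 111000 = -321.9 m; ΔE = Δλ × 111000 × cos(-46.8807°) = -0.0029 × 111000 × 0.683520 = -220.0 m.
Distance = √(ΔE² + ΔN²) = √((-220.0)² + (-321.9)²) = 389.9 m.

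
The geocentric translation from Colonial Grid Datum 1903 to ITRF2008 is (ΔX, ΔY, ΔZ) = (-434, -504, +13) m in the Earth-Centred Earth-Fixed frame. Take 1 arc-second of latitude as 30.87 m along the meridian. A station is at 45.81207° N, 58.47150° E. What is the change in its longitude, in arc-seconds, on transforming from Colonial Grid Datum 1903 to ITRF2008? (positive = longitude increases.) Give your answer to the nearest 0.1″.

Δλ = 4.9″

sin φ = 0.717057, cos φ = 0.697014, sin λ = 0.852380, cos λ = 0.522923.
East component: ΔE = −sin λ·ΔX + cos λ·ΔY = −(0.852380)(-434) + (0.522923)(-504) = 106.38 m.
1° of latitude spans 3600 × 30.87 = 111132 m; at latitude φ, 1° of longitude spans that × cos φ = 77460.6 m, so Δλ = 106.38 / 77460.6 × 3600 = 4.944″.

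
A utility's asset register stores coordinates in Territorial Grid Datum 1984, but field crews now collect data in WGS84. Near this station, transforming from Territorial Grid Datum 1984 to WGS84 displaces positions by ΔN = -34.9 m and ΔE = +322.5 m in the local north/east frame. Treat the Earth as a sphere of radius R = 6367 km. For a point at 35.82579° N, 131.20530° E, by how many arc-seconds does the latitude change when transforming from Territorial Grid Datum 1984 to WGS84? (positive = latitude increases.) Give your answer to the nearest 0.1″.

On a sphere of radius R, 1 rad of latitude = R, so Δφ = ΔN / R = -34.9 / 6367000 = -5.4814e-06 rad = -1.131″.

Δφ = -1.1″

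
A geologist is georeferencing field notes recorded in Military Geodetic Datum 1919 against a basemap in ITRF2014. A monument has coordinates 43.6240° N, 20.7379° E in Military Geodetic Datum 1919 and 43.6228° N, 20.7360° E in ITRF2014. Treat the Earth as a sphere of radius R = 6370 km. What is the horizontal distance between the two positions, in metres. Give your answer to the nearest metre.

203 m

Δφ = 43.6228° − 43.6240° = -0.0012°; Δλ = 20.7360° − 20.7379° = -0.0019°.
1° along a meridian = πR/180 = 111177 m.
ΔN = Δφ × 111177 = -133.4 m; ΔE = Δλ × 111177 × cos(43.6240°) = -0.0019 × 111177 × 0.723883 = -152.9 m.
Distance = √(ΔE² + ΔN²) = √((-152.9)² + (-133.4)²) = 202.9 m.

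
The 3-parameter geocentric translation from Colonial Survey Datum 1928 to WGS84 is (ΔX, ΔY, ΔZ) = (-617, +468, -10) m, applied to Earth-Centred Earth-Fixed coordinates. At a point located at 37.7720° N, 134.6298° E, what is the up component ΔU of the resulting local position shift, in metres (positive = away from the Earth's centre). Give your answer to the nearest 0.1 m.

The local up (radial) axis is (cos φ cos λ, cos φ sin λ, sin φ), giving ΔU = 342.628 + 263.267 − 6.125 = 599.77 m.

ΔU = 599.8 m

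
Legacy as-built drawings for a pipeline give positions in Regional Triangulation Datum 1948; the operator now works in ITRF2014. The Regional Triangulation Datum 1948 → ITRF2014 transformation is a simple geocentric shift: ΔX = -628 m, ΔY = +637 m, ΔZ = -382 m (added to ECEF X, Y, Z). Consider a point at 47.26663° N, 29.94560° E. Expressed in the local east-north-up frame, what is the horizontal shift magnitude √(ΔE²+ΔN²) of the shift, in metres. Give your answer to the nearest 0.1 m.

The local east axis at (φ, λ) is (−sin λ, cos λ, 0), so ΔE = −sin(29.94560°)·(-628) + cos(29.94560°)·637 = 865.44 m.
The local north axis is (−sin φ cos λ, −sin φ sin λ, cos φ), giving ΔN = 399.697 − 233.560 − 259.220 = -93.08 m.
Horizontal magnitude = √(ΔE² + ΔN²) = √(865.44² + (-93.08)²) = 870.44 m.

870.4 m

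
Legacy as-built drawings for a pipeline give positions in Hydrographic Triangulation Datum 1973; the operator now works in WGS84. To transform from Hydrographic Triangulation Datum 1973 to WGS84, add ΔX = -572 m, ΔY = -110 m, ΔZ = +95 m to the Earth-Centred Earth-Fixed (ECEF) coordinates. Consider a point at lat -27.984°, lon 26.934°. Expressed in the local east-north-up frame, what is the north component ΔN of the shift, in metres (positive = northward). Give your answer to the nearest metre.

ΔN = -179 m

The local north axis is (−sin φ cos λ, −sin φ sin λ, cos φ), giving ΔN = -239.283 − 23.380 + 83.892 = -178.77 m.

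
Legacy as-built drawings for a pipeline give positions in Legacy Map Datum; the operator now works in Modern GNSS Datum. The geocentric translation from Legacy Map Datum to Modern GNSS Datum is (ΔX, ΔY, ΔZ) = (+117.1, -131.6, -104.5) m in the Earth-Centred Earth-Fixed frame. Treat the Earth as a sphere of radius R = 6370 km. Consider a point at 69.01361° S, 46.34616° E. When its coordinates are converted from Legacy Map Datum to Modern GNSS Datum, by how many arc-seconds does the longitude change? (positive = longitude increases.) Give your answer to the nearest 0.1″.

Δλ = -15.9″

sin φ = -0.933666, cos φ = 0.358146, sin λ = 0.723524, cos λ = 0.690300.
East component: ΔE = −sin λ·ΔX + cos λ·ΔY = −(0.723524)(117.1) + (0.690300)(-131.6) = -175.57 m.
1° of latitude spans πR/180 = 111177 m; at latitude φ, 1° of longitude spans that × cos φ = 39817.8 m, so Δλ = -175.57 / 39817.8 × 3600 = -15.873″.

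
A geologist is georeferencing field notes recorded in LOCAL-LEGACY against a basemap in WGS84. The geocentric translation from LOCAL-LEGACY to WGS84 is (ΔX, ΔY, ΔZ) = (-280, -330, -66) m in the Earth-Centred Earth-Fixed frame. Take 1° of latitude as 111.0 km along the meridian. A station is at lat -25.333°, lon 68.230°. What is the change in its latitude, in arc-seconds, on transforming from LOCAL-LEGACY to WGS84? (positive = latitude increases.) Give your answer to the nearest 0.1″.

sin φ = -0.427879, cos φ = 0.903836, sin λ = 0.928680, cos λ = 0.370882.
North component: ΔN = −sin φ cos λ·ΔX − sin φ sin λ·ΔY + cos φ·ΔZ = −(-0.427879)(0.370882)(-280) − (-0.427879)(0.928680)(-330) + (0.903836)(-66) = -235.22 m.
1° of latitude spans 111000 m, so Δφ = -235.22 / 111000 × 3600 = -7.629″.

Δφ = -7.6″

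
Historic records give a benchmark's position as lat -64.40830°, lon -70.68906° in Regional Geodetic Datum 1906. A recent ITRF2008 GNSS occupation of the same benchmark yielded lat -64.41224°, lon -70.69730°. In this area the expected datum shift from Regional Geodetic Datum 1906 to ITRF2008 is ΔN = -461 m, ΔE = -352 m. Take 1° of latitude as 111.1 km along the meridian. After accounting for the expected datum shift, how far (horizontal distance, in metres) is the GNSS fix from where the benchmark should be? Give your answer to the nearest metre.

49 m

Observed coordinate differences: Δφ = -0.00394°, Δλ = -0.00824°.
Converting to metres (1° lat = 111100 m, cos φ = 0.431955): observed ΔN = -437.7 m, observed ΔE = -395.4 m.
Subtracting the expected shift leaves a residual of -437.7 − (-461) = 23.3 m north and -395.4 − (-352) = -43.4 m east.
Residual distance = √(23.3² + (-43.4)²) = 49.3 m.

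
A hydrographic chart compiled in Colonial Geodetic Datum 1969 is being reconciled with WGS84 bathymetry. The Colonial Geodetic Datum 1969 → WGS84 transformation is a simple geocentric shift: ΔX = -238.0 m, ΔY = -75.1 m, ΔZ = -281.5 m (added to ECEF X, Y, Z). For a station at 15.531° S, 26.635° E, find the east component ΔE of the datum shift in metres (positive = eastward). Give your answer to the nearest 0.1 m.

The local east axis at (φ, λ) is (−sin λ, cos λ, 0), so ΔE = −sin(26.635°)·(-238.0) + cos(26.635°)·(-75.1) = 39.57 m.

ΔE = 39.6 m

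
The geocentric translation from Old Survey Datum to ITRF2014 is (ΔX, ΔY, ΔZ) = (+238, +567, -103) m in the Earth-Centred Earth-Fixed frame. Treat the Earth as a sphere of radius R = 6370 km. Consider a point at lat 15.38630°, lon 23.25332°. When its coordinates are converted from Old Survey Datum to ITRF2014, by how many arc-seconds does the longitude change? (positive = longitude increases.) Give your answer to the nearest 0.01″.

sin φ = 0.265326, cos φ = 0.964159, sin λ = 0.394797, cos λ = 0.918768.
East component: ΔE = −sin λ·ΔX + cos λ·ΔY = −(0.394797)(238) + (0.918768)(567) = 426.98 m.
1° of latitude spans πR/180 = 111177 m; at latitude φ, 1° of longitude spans that × cos φ = 107192.7 m, so Δλ = 426.98 / 107192.7 × 3600 = 14.340″.

Δλ = 14.34″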